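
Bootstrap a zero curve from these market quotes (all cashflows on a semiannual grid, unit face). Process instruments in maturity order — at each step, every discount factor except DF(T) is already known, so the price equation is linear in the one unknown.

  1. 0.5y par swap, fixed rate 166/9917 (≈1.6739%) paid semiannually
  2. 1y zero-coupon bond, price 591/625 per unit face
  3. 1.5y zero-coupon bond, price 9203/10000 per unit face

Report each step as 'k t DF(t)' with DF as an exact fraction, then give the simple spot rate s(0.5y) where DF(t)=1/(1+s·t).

1 1/2 9917/10000
2 1 591/625
3 3/2 9203/10000
s(0.5y) = (1/(9917/10000) − 1)/(1/2) = 166/9917 ≈ 1.6739%

step 1 [0.5y] swap r/2=83/9917: DF=(1 − 83/9917·(0))/(1+83/9917) = 9917/10000 ≈ 0.991700
step 2 [1y] zero: DF = P = 591/625 ≈ 0.945600
step 3 [1.5y] zero: DF = P = 9203/10000 ≈ 0.920300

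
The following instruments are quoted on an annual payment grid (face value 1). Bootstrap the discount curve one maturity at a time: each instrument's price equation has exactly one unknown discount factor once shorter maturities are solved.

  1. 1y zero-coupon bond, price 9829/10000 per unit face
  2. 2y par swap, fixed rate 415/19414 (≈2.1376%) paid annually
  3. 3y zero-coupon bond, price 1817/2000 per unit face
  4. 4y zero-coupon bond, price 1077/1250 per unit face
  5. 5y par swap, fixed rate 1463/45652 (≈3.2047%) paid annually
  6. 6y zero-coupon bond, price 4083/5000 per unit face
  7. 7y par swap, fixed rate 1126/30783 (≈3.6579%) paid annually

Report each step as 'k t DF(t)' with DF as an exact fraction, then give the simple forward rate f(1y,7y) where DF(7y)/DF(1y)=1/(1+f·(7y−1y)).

step 1 [1y] zero: DF = P = 9829/10000 ≈ 0.982900
step 2 [2y] swap r/1=415/19414: DF=(1 − 415/19414·(0.982900))/(1+415/19414) = 1917/2000 ≈ 0.958500
step 3 [3y] zero: DF = P = 1817/2000 ≈ 0.908500
step 4 [4y] zero: DF = P = 1077/1250 ≈ 0.861600
step 5 [5y] swap r/1=1463/45652: DF=(1 − 1463/45652·(0.982900+0.958500+0.908500+0.861600))/(1+1463/45652) = 8537/10000 ≈ 0.853700
step 6 [6y] zero: DF = P = 4083/5000 ≈ 0.816600
step 7 [7y] swap r/1=1126/30783: DF=(1 − 1126/30783·(0.982900+0.958500+0.908500+0.861600+0.853700+0.816600))/(1+1126/30783) = 1937/2500 ≈ 0.774800

1 1 9829/10000
2 2 1917/2000
3 3 1817/2000
4 4 1077/1250
5 5 8537/10000
6 6 4083/5000
7 7 1937/2500
f(1y,7y) = ((9829/10000)/(1937/2500) − 1)/(6) = 2081/46488 ≈ 4.4764%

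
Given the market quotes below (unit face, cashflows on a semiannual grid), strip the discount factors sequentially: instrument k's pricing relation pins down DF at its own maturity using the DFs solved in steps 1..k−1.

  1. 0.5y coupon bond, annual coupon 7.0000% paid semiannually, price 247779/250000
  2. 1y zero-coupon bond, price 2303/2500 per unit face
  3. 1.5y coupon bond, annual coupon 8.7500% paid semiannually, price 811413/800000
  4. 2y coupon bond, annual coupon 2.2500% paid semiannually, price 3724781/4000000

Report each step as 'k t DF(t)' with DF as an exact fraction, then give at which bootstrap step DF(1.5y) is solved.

1 1/2 1197/1250
2 1 2303/2500
3 3/2 893/1000
4 2 89/100
DF(1.5y) is solved at step 3

step 1 [0.5y] bond c/2=7/200: DF=(247779/250000 − 7/200·(0))/(1+7/200) = 1197/1250 ≈ 0.957600
step 2 [1y] zero: DF = P = 2303/2500 ≈ 0.921200
step 3 [1.5y] bond c/2=7/160: DF=(811413/800000 − 7/160·(0.957600+0.921200))/(1+7/160) = 893/1000 ≈ 0.893000
step 4 [2y] bond c/2=9/800: DF=(3724781/4000000 − 9/800·(0.957600+0.921200+0.893000))/(1+9/800) = 89/100 ≈ 0.890000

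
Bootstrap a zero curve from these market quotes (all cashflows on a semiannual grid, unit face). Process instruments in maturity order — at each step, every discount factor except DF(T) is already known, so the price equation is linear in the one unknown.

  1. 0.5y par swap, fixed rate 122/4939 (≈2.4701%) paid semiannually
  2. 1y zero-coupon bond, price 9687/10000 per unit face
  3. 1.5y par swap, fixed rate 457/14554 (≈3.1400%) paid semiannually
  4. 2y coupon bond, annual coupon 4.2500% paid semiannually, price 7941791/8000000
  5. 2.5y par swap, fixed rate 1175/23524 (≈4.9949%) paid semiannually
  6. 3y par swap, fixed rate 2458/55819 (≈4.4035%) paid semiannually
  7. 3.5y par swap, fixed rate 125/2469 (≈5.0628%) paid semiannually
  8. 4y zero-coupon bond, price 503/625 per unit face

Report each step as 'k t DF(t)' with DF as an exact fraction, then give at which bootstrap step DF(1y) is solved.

1 1/2 4939/5000
2 1 9687/10000
3 3/2 9543/10000
4 2 1823/2000
5 5/2 353/400
6 3 8771/10000
7 7/2 67/80
8 4 503/625
DF(1y) is solved at step 2

step 1 [0.5y] swap r/2=61/4939: DF=(1 − 61/4939·(0))/(1+61/4939) = 4939/5000 ≈ 0.987800
step 2 [1y] zero: DF = P = 9687/10000 ≈ 0.968700
step 3 [1.5y] swap r/2=457/29108: DF=(1 − 457/29108·(0.987800+0.968700))/(1+457/29108) = 9543/10000 ≈ 0.954300
step 4 [2y] bond c/2=17/800: DF=(7941791/8000000 − 17/800·(0.987800+0.968700+0.954300))/(1+17/800) = 1823/2000 ≈ 0.911500
step 5 [2.5y] swap r/2=1175/47048: DF=(1 − 1175/47048·(0.987800+0.968700+0.954300+0.911500))/(1+1175/47048) = 353/400 ≈ 0.882500
step 6 [3y] swap r/2=1229/55819: DF=(1 − 1229/55819·(0.987800+0.968700+0.954300+0.911500+0.882500))/(1+1229/55819) = 8771/10000 ≈ 0.877100
step 7 [3.5y] swap r/2=125/4938: DF=(1 − 125/4938·(0.987800+0.968700+0.954300+0.911500+0.882500+0.877100))/(1+125/4938) = 67/80 ≈ 0.837500
step 8 [4y] zero: DF = P = 503/625 ≈ 0.804800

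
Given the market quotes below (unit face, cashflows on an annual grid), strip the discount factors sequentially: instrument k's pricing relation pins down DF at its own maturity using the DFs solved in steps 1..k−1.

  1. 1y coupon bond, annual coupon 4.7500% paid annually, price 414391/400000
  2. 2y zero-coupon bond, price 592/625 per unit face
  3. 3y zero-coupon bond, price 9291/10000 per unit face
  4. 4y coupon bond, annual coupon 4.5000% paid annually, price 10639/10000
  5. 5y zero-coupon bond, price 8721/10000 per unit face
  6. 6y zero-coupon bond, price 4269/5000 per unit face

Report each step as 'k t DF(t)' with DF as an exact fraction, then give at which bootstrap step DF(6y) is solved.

1 1 989/1000
2 2 592/625
3 3 9291/10000
4 4 8947/10000
5 5 8721/10000
6 6 4269/5000
DF(6y) is solved at step 6

step 1 [1y] bond c/1=19/400: DF=(414391/400000 − 19/400·(0))/(1+19/400) = 989/1000 ≈ 0.989000
step 2 [2y] zero: DF = P = 592/625 ≈ 0.947200
step 3 [3y] zero: DF = P = 9291/10000 ≈ 0.929100
step 4 [4y] bond c/1=9/200: DF=(10639/10000 − 9/200·(0.989000+0.947200+0.929100))/(1+9/200) = 8947/10000 ≈ 0.894700
step 5 [5y] zero: DF = P = 8721/10000 ≈ 0.872100
step 6 [6y] zero: DF = P = 4269/5000 ≈ 0.853800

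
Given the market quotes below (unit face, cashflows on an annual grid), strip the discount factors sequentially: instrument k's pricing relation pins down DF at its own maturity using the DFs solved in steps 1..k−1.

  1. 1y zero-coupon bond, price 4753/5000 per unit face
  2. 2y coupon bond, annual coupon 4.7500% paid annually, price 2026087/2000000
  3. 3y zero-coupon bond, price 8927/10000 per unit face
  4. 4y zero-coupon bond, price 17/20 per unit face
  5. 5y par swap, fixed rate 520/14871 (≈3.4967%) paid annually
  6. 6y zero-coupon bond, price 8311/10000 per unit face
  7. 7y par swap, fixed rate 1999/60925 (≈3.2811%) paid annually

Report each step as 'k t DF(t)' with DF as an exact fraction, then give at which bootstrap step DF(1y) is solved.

1 1 4753/5000
2 2 231/250
3 3 8927/10000
4 4 17/20
5 5 211/250
6 6 8311/10000
7 7 8001/10000
DF(1y) is solved at step 1

step 1 [1y] zero: DF = P = 4753/5000 ≈ 0.950600
step 2 [2y] bond c/1=19/400: DF=(2026087/2000000 − 19/400·(0.950600))/(1+19/400) = 231/250 ≈ 0.924000
step 3 [3y] zero: DF = P = 8927/10000 ≈ 0.892700
step 4 [4y] zero: DF = P = 17/20 ≈ 0.850000
step 5 [5y] swap r/1=520/14871: DF=(1 − 520/14871·(0.950600+0.924000+0.892700+0.850000))/(1+520/14871) = 211/250 ≈ 0.844000
step 6 [6y] zero: DF = P = 8311/10000 ≈ 0.831100
step 7 [7y] swap r/1=1999/60925: DF=(1 − 1999/60925·(0.950600+0.924000+0.892700+0.850000+0.844000+0.831100))/(1+1999/60925) = 8001/10000 ≈ 0.800100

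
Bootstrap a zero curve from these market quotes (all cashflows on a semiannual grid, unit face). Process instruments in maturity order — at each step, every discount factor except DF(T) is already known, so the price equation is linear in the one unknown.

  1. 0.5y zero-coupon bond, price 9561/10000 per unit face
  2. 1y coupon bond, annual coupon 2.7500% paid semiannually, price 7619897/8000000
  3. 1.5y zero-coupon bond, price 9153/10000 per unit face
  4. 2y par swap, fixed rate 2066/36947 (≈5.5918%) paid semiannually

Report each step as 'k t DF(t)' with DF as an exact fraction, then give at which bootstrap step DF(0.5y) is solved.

step 1 [0.5y] zero: DF = P = 9561/10000 ≈ 0.956100
step 2 [1y] bond c/2=11/800: DF=(7619897/8000000 − 11/800·(0.956100))/(1+11/800) = 4633/5000 ≈ 0.926600
step 3 [1.5y] zero: DF = P = 9153/10000 ≈ 0.915300
step 4 [2y] swap r/2=1033/36947: DF=(1 − 1033/36947·(0.956100+0.926600+0.915300))/(1+1033/36947) = 8967/10000 ≈ 0.896700

1 1/2 9561/10000
2 1 4633/5000
3 3/2 9153/10000
4 2 8967/10000
DF(0.5y) is solved at step 1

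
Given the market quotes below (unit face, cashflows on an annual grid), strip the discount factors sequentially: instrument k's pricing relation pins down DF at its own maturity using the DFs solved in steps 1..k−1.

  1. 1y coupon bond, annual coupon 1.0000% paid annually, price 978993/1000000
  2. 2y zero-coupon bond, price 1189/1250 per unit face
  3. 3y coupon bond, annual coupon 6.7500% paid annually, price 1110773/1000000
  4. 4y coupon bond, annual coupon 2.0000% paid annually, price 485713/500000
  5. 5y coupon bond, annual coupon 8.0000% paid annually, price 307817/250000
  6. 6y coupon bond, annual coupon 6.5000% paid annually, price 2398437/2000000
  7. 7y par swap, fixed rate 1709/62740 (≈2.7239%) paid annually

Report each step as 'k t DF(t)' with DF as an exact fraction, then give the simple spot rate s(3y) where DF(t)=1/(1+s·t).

step 1 [1y] bond c/1=1/100: DF=(978993/1000000 − 1/100·(0))/(1+1/100) = 9693/10000 ≈ 0.969300
step 2 [2y] zero: DF = P = 1189/1250 ≈ 0.951200
step 3 [3y] bond c/1=27/400: DF=(1110773/1000000 − 27/400·(0.969300+0.951200))/(1+27/400) = 9191/10000 ≈ 0.919100
step 4 [4y] bond c/1=1/50: DF=(485713/500000 − 1/50·(0.969300+0.951200+0.919100))/(1+1/50) = 8967/10000 ≈ 0.896700
step 5 [5y] bond c/1=2/25: DF=(307817/250000 − 2/25·(0.969300+0.951200+0.919100+0.896700))/(1+2/25) = 8633/10000 ≈ 0.863300
step 6 [6y] bond c/1=13/200: DF=(2398437/2000000 − 13/200·(0.969300+0.951200+0.919100+0.896700+0.863300))/(1+13/200) = 8453/10000 ≈ 0.845300
step 7 [7y] swap r/1=1709/62740: DF=(1 − 1709/62740·(0.969300+0.951200+0.919100+0.896700+0.863300+0.845300))/(1+1709/62740) = 8291/10000 ≈ 0.829100

1 1 9693/10000
2 2 1189/1250
3 3 9191/10000
4 4 8967/10000
5 5 8633/10000
6 6 8453/10000
7 7 8291/10000
s(3y) = (1/(9191/10000) − 1)/(3) = 809/27573 ≈ 2.9340%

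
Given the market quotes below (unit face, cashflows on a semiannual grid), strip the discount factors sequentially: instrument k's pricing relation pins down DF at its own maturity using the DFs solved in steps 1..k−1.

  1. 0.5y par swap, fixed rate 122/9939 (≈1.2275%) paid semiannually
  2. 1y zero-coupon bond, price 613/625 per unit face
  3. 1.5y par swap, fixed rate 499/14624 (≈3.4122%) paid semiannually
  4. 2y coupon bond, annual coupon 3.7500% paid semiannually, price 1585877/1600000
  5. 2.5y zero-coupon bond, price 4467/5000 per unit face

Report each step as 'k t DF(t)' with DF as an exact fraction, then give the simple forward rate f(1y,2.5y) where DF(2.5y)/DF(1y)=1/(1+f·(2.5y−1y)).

1 1/2 9939/10000
2 1 613/625
3 3/2 9501/10000
4 2 9191/10000
5 5/2 4467/5000
f(1y,2.5y) = ((613/625)/(4467/5000) − 1)/(3/2) = 874/13401 ≈ 6.5219%

step 1 [0.5y] swap r/2=61/9939: DF=(1 − 61/9939·(0))/(1+61/9939) = 9939/10000 ≈ 0.993900
step 2 [1y] zero: DF = P = 613/625 ≈ 0.980800
step 3 [1.5y] swap r/2=499/29248: DF=(1 − 499/29248·(0.993900+0.980800))/(1+499/29248) = 9501/10000 ≈ 0.950100
step 4 [2y] bond c/2=3/160: DF=(1585877/1600000 − 3/160·(0.993900+0.980800+0.950100))/(1+3/160) = 9191/10000 ≈ 0.919100
step 5 [2.5y] zero: DF = P = 4467/5000 ≈ 0.893400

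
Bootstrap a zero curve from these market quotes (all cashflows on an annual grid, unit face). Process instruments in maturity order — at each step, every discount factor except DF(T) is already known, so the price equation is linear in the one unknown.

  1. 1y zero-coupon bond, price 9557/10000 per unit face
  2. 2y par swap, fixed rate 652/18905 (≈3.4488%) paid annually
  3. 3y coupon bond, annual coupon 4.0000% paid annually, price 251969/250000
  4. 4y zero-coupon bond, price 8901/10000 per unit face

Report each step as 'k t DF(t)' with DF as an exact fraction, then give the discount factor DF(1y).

step 1 [1y] zero: DF = P = 9557/10000 ≈ 0.955700
step 2 [2y] swap r/1=652/18905: DF=(1 − 652/18905·(0.955700))/(1+652/18905) = 2337/2500 ≈ 0.934800
step 3 [3y] bond c/1=1/25: DF=(251969/250000 − 1/25·(0.955700+0.934800))/(1+1/25) = 2241/2500 ≈ 0.896400
step 4 [4y] zero: DF = P = 8901/10000 ≈ 0.890100

1 1 9557/10000
2 2 2337/2500
3 3 2241/2500
4 4 8901/10000
DF(1y) = 9557/10000 ≈ 0.955700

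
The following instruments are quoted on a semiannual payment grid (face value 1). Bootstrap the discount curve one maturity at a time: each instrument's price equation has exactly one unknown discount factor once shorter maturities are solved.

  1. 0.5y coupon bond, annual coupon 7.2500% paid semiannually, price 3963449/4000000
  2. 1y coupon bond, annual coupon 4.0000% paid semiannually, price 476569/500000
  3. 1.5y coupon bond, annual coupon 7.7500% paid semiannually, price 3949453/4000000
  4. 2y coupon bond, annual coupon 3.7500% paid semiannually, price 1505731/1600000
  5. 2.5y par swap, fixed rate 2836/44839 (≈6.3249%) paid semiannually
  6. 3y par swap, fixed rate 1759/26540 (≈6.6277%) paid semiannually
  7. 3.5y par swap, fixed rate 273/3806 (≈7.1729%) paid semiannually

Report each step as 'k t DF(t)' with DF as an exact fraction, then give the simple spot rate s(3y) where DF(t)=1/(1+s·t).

step 1 [0.5y] bond c/2=29/800: DF=(3963449/4000000 − 29/800·(0))/(1+29/800) = 4781/5000 ≈ 0.956200
step 2 [1y] bond c/2=1/50: DF=(476569/500000 − 1/50·(0.956200))/(1+1/50) = 9157/10000 ≈ 0.915700
step 3 [1.5y] bond c/2=31/800: DF=(3949453/4000000 − 31/800·(0.956200+0.915700))/(1+31/800) = 8807/10000 ≈ 0.880700
step 4 [2y] bond c/2=3/160: DF=(1505731/1600000 − 3/160·(0.956200+0.915700+0.880700))/(1+3/160) = 8731/10000 ≈ 0.873100
step 5 [2.5y] swap r/2=1418/44839: DF=(1 − 1418/44839·(0.956200+0.915700+0.880700+0.873100))/(1+1418/44839) = 4291/5000 ≈ 0.858200
step 6 [3y] swap r/2=1759/53080: DF=(1 − 1759/53080·(0.956200+0.915700+0.880700+0.873100+0.858200))/(1+1759/53080) = 8241/10000 ≈ 0.824100
step 7 [3.5y] swap r/2=273/7612: DF=(1 − 273/7612·(0.956200+0.915700+0.880700+0.873100+0.858200+0.824100))/(1+273/7612) = 977/1250 ≈ 0.781600

1 1/2 4781/5000
2 1 9157/10000
3 3/2 8807/10000
4 2 8731/10000
5 5/2 4291/5000
6 3 8241/10000
7 7/2 977/1250
s(3y) = (1/(8241/10000) − 1)/(3) = 1759/24723 ≈ 7.1148%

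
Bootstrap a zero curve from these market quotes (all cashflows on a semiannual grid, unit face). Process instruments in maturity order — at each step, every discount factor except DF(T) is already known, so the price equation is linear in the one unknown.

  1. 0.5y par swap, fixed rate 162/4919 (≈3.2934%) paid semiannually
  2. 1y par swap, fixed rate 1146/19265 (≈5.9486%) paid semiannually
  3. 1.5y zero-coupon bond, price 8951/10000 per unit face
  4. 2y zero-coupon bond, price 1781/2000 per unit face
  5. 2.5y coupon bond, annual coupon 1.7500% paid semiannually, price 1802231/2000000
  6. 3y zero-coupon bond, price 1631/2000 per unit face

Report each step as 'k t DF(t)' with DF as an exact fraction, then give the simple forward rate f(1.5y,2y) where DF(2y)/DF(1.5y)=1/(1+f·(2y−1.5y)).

step 1 [0.5y] swap r/2=81/4919: DF=(1 − 81/4919·(0))/(1+81/4919) = 4919/5000 ≈ 0.983800
step 2 [1y] swap r/2=573/19265: DF=(1 − 573/19265·(0.983800))/(1+573/19265) = 9427/10000 ≈ 0.942700
step 3 [1.5y] zero: DF = P = 8951/10000 ≈ 0.895100
step 4 [2y] zero: DF = P = 1781/2000 ≈ 0.890500
step 5 [2.5y] bond c/2=7/800: DF=(1802231/2000000 − 7/800·(0.983800+0.942700+0.895100+0.890500))/(1+7/800) = 8611/10000 ≈ 0.861100
step 6 [3y] zero: DF = P = 1631/2000 ≈ 0.815500

1 1/2 4919/5000
2 1 9427/10000
3 3/2 8951/10000
4 2 1781/2000
5 5/2 8611/10000
6 3 1631/2000
f(1.5y,2y) = ((8951/10000)/(1781/2000) − 1)/(1/2) = 92/8905 ≈ 1.0331%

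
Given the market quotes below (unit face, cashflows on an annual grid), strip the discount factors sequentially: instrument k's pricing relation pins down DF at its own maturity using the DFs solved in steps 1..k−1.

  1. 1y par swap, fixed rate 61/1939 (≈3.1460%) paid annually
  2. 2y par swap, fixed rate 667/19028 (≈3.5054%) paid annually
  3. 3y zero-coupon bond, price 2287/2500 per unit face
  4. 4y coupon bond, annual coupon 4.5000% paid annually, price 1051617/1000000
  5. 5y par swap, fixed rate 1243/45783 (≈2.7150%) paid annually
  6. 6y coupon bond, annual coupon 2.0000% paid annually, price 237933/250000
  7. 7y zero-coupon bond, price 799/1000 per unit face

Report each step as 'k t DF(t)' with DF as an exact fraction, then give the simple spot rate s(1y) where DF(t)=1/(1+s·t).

1 1 1939/2000
2 2 9333/10000
3 3 2287/2500
4 4 177/200
5 5 8757/10000
6 6 8433/10000
7 7 799/1000
s(1y) = (1/(1939/2000) − 1)/(1) = 61/1939 ≈ 3.1460%

step 1 [1y] swap r/1=61/1939: DF=(1 − 61/1939·(0))/(1+61/1939) = 1939/2000 ≈ 0.969500
step 2 [2y] swap r/1=667/19028: DF=(1 − 667/19028·(0.969500))/(1+667/19028) = 9333/10000 ≈ 0.933300
step 3 [3y] zero: DF = P = 2287/2500 ≈ 0.914800
step 4 [4y] bond c/1=9/200: DF=(1051617/1000000 − 9/200·(0.969500+0.933300+0.914800))/(1+9/200) = 177/200 ≈ 0.885000
step 5 [5y] swap r/1=1243/45783: DF=(1 − 1243/45783·(0.969500+0.933300+0.914800+0.885000))/(1+1243/45783) = 8757/10000 ≈ 0.875700
step 6 [6y] bond c/1=1/50: DF=(237933/250000 − 1/50·(0.969500+0.933300+0.914800+0.885000+0.875700))/(1+1/50) = 8433/10000 ≈ 0.843300
step 7 [7y] zero: DF = P = 799/1000 ≈ 0.799000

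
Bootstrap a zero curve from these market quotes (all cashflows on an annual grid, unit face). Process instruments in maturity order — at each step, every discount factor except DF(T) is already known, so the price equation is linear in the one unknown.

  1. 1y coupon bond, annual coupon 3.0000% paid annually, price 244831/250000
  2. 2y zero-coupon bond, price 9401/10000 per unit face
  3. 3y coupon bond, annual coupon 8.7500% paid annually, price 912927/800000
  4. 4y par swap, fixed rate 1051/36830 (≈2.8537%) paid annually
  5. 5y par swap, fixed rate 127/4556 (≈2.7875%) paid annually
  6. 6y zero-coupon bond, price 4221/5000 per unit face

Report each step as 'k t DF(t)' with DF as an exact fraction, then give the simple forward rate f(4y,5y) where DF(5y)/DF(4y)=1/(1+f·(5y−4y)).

step 1 [1y] bond c/1=3/100: DF=(244831/250000 − 3/100·(0))/(1+3/100) = 2377/2500 ≈ 0.950800
step 2 [2y] zero: DF = P = 9401/10000 ≈ 0.940100
step 3 [3y] bond c/1=7/80: DF=(912927/800000 − 7/80·(0.950800+0.940100))/(1+7/80) = 2243/2500 ≈ 0.897200
step 4 [4y] swap r/1=1051/36830: DF=(1 − 1051/36830·(0.950800+0.940100+0.897200))/(1+1051/36830) = 8949/10000 ≈ 0.894900
step 5 [5y] swap r/1=127/4556: DF=(1 − 127/4556·(0.950800+0.940100+0.897200+0.894900))/(1+127/4556) = 873/1000 ≈ 0.873000
step 6 [6y] zero: DF = P = 4221/5000 ≈ 0.844200

1 1 2377/2500
2 2 9401/10000
3 3 2243/2500
4 4 8949/10000
5 5 873/1000
6 6 4221/5000
f(4y,5y) = ((8949/10000)/(873/1000) − 1)/(1) = 73/2910 ≈ 2.5086%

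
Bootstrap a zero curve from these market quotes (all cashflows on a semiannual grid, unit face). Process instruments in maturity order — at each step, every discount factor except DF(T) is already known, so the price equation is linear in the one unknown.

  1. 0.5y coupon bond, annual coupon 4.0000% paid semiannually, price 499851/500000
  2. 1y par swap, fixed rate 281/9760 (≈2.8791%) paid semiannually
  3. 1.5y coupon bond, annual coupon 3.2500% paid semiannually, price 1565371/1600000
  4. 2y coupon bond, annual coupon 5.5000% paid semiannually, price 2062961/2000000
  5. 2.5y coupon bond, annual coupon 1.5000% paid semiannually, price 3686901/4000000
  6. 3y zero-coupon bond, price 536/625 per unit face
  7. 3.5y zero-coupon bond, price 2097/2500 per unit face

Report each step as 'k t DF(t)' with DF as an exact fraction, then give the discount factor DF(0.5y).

1 1/2 9801/10000
2 1 9719/10000
3 3/2 1863/2000
4 2 9267/10000
5 5/2 1773/2000
6 3 536/625
7 7/2 2097/2500
DF(0.5y) = 9801/10000 ≈ 0.980100

step 1 [0.5y] bond c/2=1/50: DF=(499851/500000 − 1/50·(0))/(1+1/50) = 9801/10000 ≈ 0.980100
step 2 [1y] swap r/2=281/19520: DF=(1 − 281/19520·(0.980100))/(1+281/19520) = 9719/10000 ≈ 0.971900
step 3 [1.5y] bond c/2=13/800: DF=(1565371/1600000 − 13/800·(0.980100+0.971900))/(1+13/800) = 1863/2000 ≈ 0.931500
step 4 [2y] bond c/2=11/400: DF=(2062961/2000000 − 11/400·(0.980100+0.971900+0.931500))/(1+11/400) = 9267/10000 ≈ 0.926700
step 5 [2.5y] bond c/2=3/400: DF=(3686901/4000000 − 3/400·(0.980100+0.971900+0.931500+0.926700))/(1+3/400) = 1773/2000 ≈ 0.886500
step 6 [3y] zero: DF = P = 536/625 ≈ 0.857600
step 7 [3.5y] zero: DF = P = 2097/2500 ≈ 0.838800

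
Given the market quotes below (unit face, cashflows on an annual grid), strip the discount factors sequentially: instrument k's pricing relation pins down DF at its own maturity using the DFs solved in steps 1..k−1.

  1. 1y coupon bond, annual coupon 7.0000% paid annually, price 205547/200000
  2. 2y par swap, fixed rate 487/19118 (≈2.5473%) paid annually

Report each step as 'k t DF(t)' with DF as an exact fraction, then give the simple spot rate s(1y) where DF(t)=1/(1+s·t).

step 1 [1y] bond c/1=7/100: DF=(205547/200000 − 7/100·(0))/(1+7/100) = 1921/2000 ≈ 0.960500
step 2 [2y] swap r/1=487/19118: DF=(1 − 487/19118·(0.960500))/(1+487/19118) = 9513/10000 ≈ 0.951300

1 1 1921/2000
2 2 9513/10000
s(1y) = (1/(1921/2000) − 1)/(1) = 79/1921 ≈ 4.1124%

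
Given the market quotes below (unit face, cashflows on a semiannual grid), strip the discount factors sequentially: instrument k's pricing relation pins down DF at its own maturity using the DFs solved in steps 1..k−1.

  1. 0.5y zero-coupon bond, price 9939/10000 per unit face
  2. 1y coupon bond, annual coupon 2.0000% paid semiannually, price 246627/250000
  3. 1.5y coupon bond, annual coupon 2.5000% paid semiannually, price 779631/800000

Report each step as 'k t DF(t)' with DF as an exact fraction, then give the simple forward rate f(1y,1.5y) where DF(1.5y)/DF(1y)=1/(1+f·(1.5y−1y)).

1 1/2 9939/10000
2 1 9669/10000
3 3/2 9383/10000
f(1y,1.5y) = ((9669/10000)/(9383/10000) − 1)/(1/2) = 52/853 ≈ 6.0961%

step 1 [0.5y] zero: DF = P = 9939/10000 ≈ 0.993900
step 2 [1y] bond c/2=1/100: DF=(246627/250000 − 1/100·(0.993900))/(1+1/100) = 9669/10000 ≈ 0.966900
step 3 [1.5y] bond c/2=1/80: DF=(779631/800000 − 1/80·(0.993900+0.966900))/(1+1/80) = 9383/10000 ≈ 0.938300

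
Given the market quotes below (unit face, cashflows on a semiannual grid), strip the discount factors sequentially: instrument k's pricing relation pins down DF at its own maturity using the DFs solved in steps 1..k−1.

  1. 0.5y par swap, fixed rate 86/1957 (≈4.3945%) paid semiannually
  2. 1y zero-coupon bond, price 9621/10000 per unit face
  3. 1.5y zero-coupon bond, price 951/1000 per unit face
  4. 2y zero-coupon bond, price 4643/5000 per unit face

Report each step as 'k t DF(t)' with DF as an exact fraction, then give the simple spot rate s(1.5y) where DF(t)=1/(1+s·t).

1 1/2 1957/2000
2 1 9621/10000
3 3/2 951/1000
4 2 4643/5000
s(1.5y) = (1/(951/1000) − 1)/(3/2) = 98/2853 ≈ 3.4350%

step 1 [0.5y] swap r/2=43/1957: DF=(1 − 43/1957·(0))/(1+43/1957) = 1957/2000 ≈ 0.978500
step 2 [1y] zero: DF = P = 9621/10000 ≈ 0.962100
step 3 [1.5y] zero: DF = P = 951/1000 ≈ 0.951000
step 4 [2y] zero: DF = P = 4643/5000 ≈ 0.928600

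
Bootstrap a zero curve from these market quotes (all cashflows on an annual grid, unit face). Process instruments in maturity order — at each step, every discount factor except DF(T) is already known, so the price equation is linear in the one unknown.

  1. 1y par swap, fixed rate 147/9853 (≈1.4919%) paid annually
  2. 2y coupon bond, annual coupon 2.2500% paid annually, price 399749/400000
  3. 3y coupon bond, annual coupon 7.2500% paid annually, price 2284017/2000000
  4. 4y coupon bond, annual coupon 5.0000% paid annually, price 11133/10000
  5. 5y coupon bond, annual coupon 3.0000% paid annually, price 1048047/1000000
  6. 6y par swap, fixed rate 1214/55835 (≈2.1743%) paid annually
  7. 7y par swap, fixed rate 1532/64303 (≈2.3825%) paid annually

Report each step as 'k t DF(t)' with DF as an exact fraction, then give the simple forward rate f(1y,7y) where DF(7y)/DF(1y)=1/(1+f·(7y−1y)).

step 1 [1y] swap r/1=147/9853: DF=(1 − 147/9853·(0))/(1+147/9853) = 9853/10000 ≈ 0.985300
step 2 [2y] bond c/1=9/400: DF=(399749/400000 − 9/400·(0.985300))/(1+9/400) = 9557/10000 ≈ 0.955700
step 3 [3y] bond c/1=29/400: DF=(2284017/2000000 − 29/400·(0.985300+0.955700))/(1+29/400) = 1167/1250 ≈ 0.933600
step 4 [4y] bond c/1=1/20: DF=(11133/10000 − 1/20·(0.985300+0.955700+0.933600))/(1+1/20) = 4617/5000 ≈ 0.923400
step 5 [5y] bond c/1=3/100: DF=(1048047/1000000 − 3/100·(0.985300+0.955700+0.933600+0.923400))/(1+3/100) = 9069/10000 ≈ 0.906900
step 6 [6y] swap r/1=1214/55835: DF=(1 − 1214/55835·(0.985300+0.955700+0.933600+0.923400+0.906900))/(1+1214/55835) = 4393/5000 ≈ 0.878600
step 7 [7y] swap r/1=1532/64303: DF=(1 − 1532/64303·(0.985300+0.955700+0.933600+0.923400+0.906900+0.878600))/(1+1532/64303) = 2117/2500 ≈ 0.846800

1 1 9853/10000
2 2 9557/10000
3 3 1167/1250
4 4 4617/5000
5 5 9069/10000
6 6 4393/5000
7 7 2117/2500
f(1y,7y) = ((9853/10000)/(2117/2500) − 1)/(6) = 1385/50808 ≈ 2.7259%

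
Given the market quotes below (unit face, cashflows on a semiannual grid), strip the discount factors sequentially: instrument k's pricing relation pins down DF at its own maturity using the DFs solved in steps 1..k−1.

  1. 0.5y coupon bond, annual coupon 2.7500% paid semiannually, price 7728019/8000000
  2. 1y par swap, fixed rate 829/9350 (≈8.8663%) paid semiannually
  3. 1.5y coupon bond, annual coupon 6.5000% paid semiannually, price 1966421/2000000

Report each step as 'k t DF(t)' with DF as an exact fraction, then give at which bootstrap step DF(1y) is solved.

1 1/2 9529/10000
2 1 9171/10000
3 3/2 4467/5000
DF(1y) is solved at step 2

step 1 [0.5y] bond c/2=11/800: DF=(7728019/8000000 − 11/800·(0))/(1+11/800) = 9529/10000 ≈ 0.952900
step 2 [1y] swap r/2=829/18700: DF=(1 − 829/18700·(0.952900))/(1+829/18700) = 9171/10000 ≈ 0.917100
step 3 [1.5y] bond c/2=13/400: DF=(1966421/2000000 − 13/400·(0.952900+0.917100))/(1+13/400) = 4467/5000 ≈ 0.893400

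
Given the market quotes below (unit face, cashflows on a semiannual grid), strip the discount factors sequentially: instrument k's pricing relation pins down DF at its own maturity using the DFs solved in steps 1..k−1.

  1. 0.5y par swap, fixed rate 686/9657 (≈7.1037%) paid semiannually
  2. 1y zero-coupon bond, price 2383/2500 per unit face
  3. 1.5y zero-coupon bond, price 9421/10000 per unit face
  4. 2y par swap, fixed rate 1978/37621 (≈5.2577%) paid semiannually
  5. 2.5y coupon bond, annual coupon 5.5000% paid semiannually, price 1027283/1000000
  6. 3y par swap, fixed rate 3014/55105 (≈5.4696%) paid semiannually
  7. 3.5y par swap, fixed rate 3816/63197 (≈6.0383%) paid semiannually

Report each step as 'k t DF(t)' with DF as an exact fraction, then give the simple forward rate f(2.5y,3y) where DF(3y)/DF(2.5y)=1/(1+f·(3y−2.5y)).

1 1/2 9657/10000
2 1 2383/2500
3 3/2 9421/10000
4 2 9011/10000
5 5/2 8991/10000
6 3 8493/10000
7 7/2 2023/2500
f(2.5y,3y) = ((8991/10000)/(8493/10000) − 1)/(1/2) = 332/2831 ≈ 11.7273%

step 1 [0.5y] swap r/2=343/9657: DF=(1 − 343/9657·(0))/(1+343/9657) = 9657/10000 ≈ 0.965700
step 2 [1y] zero: DF = P = 2383/2500 ≈ 0.953200
step 3 [1.5y] zero: DF = P = 9421/10000 ≈ 0.942100
step 4 [2y] swap r/2=989/37621: DF=(1 − 989/37621·(0.965700+0.953200+0.942100))/(1+989/37621) = 9011/10000 ≈ 0.901100
step 5 [2.5y] bond c/2=11/400: DF=(1027283/1000000 − 11/400·(0.965700+0.953200+0.942100+0.901100))/(1+11/400) = 8991/10000 ≈ 0.899100
step 6 [3y] swap r/2=1507/55105: DF=(1 − 1507/55105·(0.965700+0.953200+0.942100+0.901100+0.899100))/(1+1507/55105) = 8493/10000 ≈ 0.849300
step 7 [3.5y] swap r/2=1908/63197: DF=(1 − 1908/63197·(0.965700+0.953200+0.942100+0.901100+0.899100+0.849300))/(1+1908/63197) = 2023/2500 ≈ 0.809200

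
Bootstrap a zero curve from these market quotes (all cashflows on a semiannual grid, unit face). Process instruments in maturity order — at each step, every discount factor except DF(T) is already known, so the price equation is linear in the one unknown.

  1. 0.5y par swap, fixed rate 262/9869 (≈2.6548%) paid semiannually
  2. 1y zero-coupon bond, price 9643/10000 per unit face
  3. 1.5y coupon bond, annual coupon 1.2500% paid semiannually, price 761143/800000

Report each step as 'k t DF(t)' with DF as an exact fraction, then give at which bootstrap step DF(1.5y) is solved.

1 1/2 9869/10000
2 1 9643/10000
3 3/2 4667/5000
DF(1.5y) is solved at step 3

step 1 [0.5y] swap r/2=131/9869: DF=(1 − 131/9869·(0))/(1+131/9869) = 9869/10000 ≈ 0.986900
step 2 [1y] zero: DF = P = 9643/10000 ≈ 0.964300
step 3 [1.5y] bond c/2=1/160: DF=(761143/800000 − 1/160·(0.986900+0.964300))/(1+1/160) = 4667/5000 ≈ 0.933400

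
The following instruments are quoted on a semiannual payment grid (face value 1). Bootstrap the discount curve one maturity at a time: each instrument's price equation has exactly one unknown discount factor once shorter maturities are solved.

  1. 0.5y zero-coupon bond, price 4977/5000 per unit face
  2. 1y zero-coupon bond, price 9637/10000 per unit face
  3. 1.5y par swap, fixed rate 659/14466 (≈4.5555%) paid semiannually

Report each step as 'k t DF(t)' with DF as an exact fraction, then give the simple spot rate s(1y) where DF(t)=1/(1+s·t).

1 1/2 4977/5000
2 1 9637/10000
3 3/2 9341/10000
s(1y) = (1/(9637/10000) − 1)/(1) = 363/9637 ≈ 3.7667%

step 1 [0.5y] zero: DF = P = 4977/5000 ≈ 0.995400
step 2 [1y] zero: DF = P = 9637/10000 ≈ 0.963700
step 3 [1.5y] swap r/2=659/28932: DF=(1 − 659/28932·(0.995400+0.963700))/(1+659/28932) = 9341/10000 ≈ 0.934100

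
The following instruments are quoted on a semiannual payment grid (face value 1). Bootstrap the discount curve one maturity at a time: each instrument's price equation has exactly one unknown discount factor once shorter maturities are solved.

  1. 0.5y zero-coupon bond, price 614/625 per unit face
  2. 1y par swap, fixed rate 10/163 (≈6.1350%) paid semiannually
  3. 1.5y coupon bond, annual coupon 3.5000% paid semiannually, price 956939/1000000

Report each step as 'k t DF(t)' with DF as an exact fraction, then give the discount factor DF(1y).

1 1/2 614/625
2 1 941/1000
3 3/2 4537/5000
DF(1y) = 941/1000 ≈ 0.941000

step 1 [0.5y] zero: DF = P = 614/625 ≈ 0.982400
step 2 [1y] swap r/2=5/163: DF=(1 − 5/163·(0.982400))/(1+5/163) = 941/1000 ≈ 0.941000
step 3 [1.5y] bond c/2=7/400: DF=(956939/1000000 − 7/400·(0.982400+0.941000))/(1+7/400) = 4537/5000 ≈ 0.907400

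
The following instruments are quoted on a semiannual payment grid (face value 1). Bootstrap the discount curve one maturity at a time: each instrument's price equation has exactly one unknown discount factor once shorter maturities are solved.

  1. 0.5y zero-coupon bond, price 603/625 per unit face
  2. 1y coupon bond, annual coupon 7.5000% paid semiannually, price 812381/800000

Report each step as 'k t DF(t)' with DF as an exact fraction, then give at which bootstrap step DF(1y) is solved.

1 1/2 603/625
2 1 9439/10000
DF(1y) is solved at step 2

step 1 [0.5y] zero: DF = P = 603/625 ≈ 0.964800
step 2 [1y] bond c/2=3/80: DF=(812381/800000 − 3/80·(0.964800))/(1+3/80) = 9439/10000 ≈ 0.943900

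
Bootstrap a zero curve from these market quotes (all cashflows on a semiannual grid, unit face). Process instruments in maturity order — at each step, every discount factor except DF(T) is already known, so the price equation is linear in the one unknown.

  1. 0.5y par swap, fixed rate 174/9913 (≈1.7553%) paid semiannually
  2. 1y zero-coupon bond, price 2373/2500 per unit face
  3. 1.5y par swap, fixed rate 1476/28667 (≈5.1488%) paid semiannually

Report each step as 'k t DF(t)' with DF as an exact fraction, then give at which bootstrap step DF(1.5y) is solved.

1 1/2 9913/10000
2 1 2373/2500
3 3/2 4631/5000
DF(1.5y) is solved at step 3

step 1 [0.5y] swap r/2=87/9913: DF=(1 − 87/9913·(0))/(1+87/9913) = 9913/10000 ≈ 0.991300
step 2 [1y] zero: DF = P = 2373/2500 ≈ 0.949200
step 3 [1.5y] swap r/2=738/28667: DF=(1 − 738/28667·(0.991300+0.949200))/(1+738/28667) = 4631/5000 ≈ 0.926200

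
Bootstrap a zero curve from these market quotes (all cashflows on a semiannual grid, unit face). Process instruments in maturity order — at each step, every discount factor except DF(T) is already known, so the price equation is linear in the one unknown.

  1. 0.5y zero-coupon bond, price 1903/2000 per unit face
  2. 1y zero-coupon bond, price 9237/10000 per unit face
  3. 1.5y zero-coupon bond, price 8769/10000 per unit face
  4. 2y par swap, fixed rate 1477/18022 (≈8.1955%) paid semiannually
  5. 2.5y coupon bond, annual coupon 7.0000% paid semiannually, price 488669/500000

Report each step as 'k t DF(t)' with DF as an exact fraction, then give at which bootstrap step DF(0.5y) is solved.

1 1/2 1903/2000
2 1 9237/10000
3 3/2 8769/10000
4 2 8523/10000
5 5/2 514/625
DF(0.5y) is solved at step 1

step 1 [0.5y] zero: DF = P = 1903/2000 ≈ 0.951500
step 2 [1y] zero: DF = P = 9237/10000 ≈ 0.923700
step 3 [1.5y] zero: DF = P = 8769/10000 ≈ 0.876900
step 4 [2y] swap r/2=1477/36044: DF=(1 − 1477/36044·(0.951500+0.923700+0.876900))/(1+1477/36044) = 8523/10000 ≈ 0.852300
step 5 [2.5y] bond c/2=7/200: DF=(488669/500000 − 7/200·(0.951500+0.923700+0.876900+0.852300))/(1+7/200) = 514/625 ≈ 0.822400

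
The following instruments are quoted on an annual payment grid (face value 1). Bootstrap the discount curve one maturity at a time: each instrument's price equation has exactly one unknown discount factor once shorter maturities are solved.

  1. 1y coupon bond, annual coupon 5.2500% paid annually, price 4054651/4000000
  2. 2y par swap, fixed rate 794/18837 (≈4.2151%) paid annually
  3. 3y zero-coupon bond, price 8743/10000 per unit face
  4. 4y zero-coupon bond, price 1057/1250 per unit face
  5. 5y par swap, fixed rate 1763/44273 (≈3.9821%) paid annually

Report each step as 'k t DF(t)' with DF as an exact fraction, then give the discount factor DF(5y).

1 1 9631/10000
2 2 4603/5000
3 3 8743/10000
4 4 1057/1250
5 5 8237/10000
DF(5y) = 8237/10000 ≈ 0.823700

step 1 [1y] bond c/1=21/400: DF=(4054651/4000000 − 21/400·(0))/(1+21/400) = 9631/10000 ≈ 0.963100
step 2 [2y] swap r/1=794/18837: DF=(1 − 794/18837·(0.963100))/(1+794/18837) = 4603/5000 ≈ 0.920600
step 3 [3y] zero: DF = P = 8743/10000 ≈ 0.874300
step 4 [4y] zero: DF = P = 1057/1250 ≈ 0.845600
step 5 [5y] swap r/1=1763/44273: DF=(1 − 1763/44273·(0.963100+0.920600+0.874300+0.845600))/(1+1763/44273) = 8237/10000 ≈ 0.823700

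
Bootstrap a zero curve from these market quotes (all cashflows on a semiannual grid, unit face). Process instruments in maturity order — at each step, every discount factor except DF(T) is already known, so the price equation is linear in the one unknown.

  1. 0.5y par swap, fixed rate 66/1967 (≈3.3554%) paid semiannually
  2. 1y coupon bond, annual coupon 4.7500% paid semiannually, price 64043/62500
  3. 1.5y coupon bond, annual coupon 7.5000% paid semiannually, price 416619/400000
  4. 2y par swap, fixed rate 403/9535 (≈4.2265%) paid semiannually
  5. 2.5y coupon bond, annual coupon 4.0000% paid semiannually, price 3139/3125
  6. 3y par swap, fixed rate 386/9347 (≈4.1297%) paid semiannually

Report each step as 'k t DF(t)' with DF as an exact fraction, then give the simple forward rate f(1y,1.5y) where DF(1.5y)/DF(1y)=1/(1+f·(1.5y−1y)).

step 1 [0.5y] swap r/2=33/1967: DF=(1 − 33/1967·(0))/(1+33/1967) = 1967/2000 ≈ 0.983500
step 2 [1y] bond c/2=19/800: DF=(64043/62500 − 19/800·(0.983500))/(1+19/800) = 9781/10000 ≈ 0.978100
step 3 [1.5y] bond c/2=3/80: DF=(416619/400000 − 3/80·(0.983500+0.978100))/(1+3/80) = 933/1000 ≈ 0.933000
step 4 [2y] swap r/2=403/19070: DF=(1 − 403/19070·(0.983500+0.978100+0.933000))/(1+403/19070) = 4597/5000 ≈ 0.919400
step 5 [2.5y] bond c/2=1/50: DF=(3139/3125 − 1/50·(0.983500+0.978100+0.933000+0.919400))/(1+1/50) = 91/100 ≈ 0.910000
step 6 [3y] swap r/2=193/9347: DF=(1 − 193/9347·(0.983500+0.978100+0.933000+0.919400+0.910000))/(1+193/9347) = 4421/5000 ≈ 0.884200

1 1/2 1967/2000
2 1 9781/10000
3 3/2 933/1000
4 2 4597/5000
5 5/2 91/100
6 3 4421/5000
f(1y,1.5y) = ((9781/10000)/(933/1000) − 1)/(1/2) = 451/4665 ≈ 9.6677%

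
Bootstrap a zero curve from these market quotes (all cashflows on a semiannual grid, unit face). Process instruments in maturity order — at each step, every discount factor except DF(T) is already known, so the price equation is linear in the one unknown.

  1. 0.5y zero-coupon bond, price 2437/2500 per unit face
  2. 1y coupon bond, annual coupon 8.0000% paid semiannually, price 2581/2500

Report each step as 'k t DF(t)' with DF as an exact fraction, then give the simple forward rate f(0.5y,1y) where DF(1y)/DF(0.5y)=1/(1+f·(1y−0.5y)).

1 1/2 2437/2500
2 1 597/625
f(0.5y,1y) = ((2437/2500)/(597/625) − 1)/(1/2) = 49/1194 ≈ 4.1039%

step 1 [0.5y] zero: DF = P = 2437/2500 ≈ 0.974800
step 2 [1y] bond c/2=1/25: DF=(2581/2500 − 1/25·(0.974800))/(1+1/25) = 597/625 ≈ 0.955200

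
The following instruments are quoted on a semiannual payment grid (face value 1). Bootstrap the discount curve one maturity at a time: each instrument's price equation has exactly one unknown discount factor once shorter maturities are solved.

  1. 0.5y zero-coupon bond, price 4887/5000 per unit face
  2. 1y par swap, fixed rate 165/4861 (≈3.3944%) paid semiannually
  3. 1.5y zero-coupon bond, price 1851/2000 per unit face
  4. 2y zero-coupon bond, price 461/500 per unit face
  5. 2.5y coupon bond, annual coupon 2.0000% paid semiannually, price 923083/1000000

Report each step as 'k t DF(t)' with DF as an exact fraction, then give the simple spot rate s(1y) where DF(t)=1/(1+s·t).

1 1/2 4887/5000
2 1 967/1000
3 3/2 1851/2000
4 2 461/500
5 5/2 2191/2500
s(1y) = (1/(967/1000) − 1)/(1) = 33/967 ≈ 3.4126%

step 1 [0.5y] zero: DF = P = 4887/5000 ≈ 0.977400
step 2 [1y] swap r/2=165/9722: DF=(1 − 165/9722·(0.977400))/(1+165/9722) = 967/1000 ≈ 0.967000
step 3 [1.5y] zero: DF = P = 1851/2000 ≈ 0.925500
step 4 [2y] zero: DF = P = 461/500 ≈ 0.922000
step 5 [2.5y] bond c/2=1/100: DF=(923083/1000000 − 1/100·(0.977400+0.967000+0.925500+0.922000))/(1+1/100) = 2191/2500 ≈ 0.876400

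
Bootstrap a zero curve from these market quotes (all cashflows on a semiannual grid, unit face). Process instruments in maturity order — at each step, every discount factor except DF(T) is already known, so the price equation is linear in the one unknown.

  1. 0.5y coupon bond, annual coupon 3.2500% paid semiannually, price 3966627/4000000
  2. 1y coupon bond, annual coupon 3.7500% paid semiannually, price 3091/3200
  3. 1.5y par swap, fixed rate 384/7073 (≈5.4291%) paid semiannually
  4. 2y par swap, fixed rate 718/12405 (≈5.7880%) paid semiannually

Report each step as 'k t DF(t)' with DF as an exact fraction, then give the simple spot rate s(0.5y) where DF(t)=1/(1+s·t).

1 1/2 4879/5000
2 1 4651/5000
3 3/2 577/625
4 2 8923/10000
s(0.5y) = (1/(4879/5000) − 1)/(1/2) = 242/4879 ≈ 4.9600%

step 1 [0.5y] bond c/2=13/800: DF=(3966627/4000000 − 13/800·(0))/(1+13/800) = 4879/5000 ≈ 0.975800
step 2 [1y] bond c/2=3/160: DF=(3091/3200 − 3/160·(0.975800))/(1+3/160) = 4651/5000 ≈ 0.930200
step 3 [1.5y] swap r/2=192/7073: DF=(1 − 192/7073·(0.975800+0.930200))/(1+192/7073) = 577/625 ≈ 0.923200
step 4 [2y] swap r/2=359/12405: DF=(1 − 359/12405·(0.975800+0.930200+0.923200))/(1+359/12405) = 8923/10000 ≈ 0.892300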